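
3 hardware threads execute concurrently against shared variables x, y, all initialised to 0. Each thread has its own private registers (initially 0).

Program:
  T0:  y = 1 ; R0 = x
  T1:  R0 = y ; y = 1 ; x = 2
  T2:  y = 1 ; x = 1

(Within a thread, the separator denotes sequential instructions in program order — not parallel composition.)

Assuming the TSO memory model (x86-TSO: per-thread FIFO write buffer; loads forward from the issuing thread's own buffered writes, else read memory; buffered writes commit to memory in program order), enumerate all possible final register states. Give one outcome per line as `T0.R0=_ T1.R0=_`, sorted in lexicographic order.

outcome vector order: (T0.R0,T1.R0)
|TSO outcomes| = 6

T0.R0=0 T1.R0=0
T0.R0=0 T1.R0=1
T0.R0=1 T1.R0=0
T0.R0=1 T1.R0=1
T0.R0=2 T1.R0=0
T0.R0=2 T1.R0=1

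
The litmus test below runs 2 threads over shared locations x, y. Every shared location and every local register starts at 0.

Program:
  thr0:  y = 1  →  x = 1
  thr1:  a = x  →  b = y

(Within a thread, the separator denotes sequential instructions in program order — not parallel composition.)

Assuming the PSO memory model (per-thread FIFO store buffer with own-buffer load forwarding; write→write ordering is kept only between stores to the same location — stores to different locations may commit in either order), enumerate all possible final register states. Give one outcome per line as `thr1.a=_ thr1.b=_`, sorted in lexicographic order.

outcome vector order: (thr1.a,thr1.b)
|PSO outcomes| = 4

thr1.a=0 thr1.b=0
thr1.a=0 thr1.b=1
thr1.a=1 thr1.b=0
thr1.a=1 thr1.b=1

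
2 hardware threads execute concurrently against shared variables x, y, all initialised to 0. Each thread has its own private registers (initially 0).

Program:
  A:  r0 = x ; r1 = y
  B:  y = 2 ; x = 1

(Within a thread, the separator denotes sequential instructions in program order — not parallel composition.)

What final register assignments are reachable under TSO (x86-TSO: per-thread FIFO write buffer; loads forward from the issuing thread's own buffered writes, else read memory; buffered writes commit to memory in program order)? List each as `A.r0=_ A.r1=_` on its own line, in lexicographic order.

outcome vector order: (A.r0,A.r1)
|TSO outcomes| = 3

A.r0=0 A.r1=0
A.r0=0 A.r1=2
A.r0=1 A.r1=2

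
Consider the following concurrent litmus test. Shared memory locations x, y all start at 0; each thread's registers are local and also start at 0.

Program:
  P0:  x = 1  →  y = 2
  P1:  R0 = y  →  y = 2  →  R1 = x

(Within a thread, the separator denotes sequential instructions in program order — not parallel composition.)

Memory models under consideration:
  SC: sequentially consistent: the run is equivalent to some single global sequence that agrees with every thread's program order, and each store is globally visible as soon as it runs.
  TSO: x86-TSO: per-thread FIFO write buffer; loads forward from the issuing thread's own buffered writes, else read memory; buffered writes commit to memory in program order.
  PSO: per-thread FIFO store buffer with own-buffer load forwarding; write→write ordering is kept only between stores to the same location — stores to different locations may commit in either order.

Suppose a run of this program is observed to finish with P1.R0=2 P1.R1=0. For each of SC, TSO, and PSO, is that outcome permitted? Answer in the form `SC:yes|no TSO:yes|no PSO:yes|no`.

SC:no TSO:no PSO:yes

outcome vector order: (P1.R0,P1.R1)
SC (3): 0/0, 0/1, 2/1
TSO (3): 0/0, 0/1, 2/1
PSO (4): 0/0, 0/1, 2/0, 2/1
target 2/0 ∈ {PSO}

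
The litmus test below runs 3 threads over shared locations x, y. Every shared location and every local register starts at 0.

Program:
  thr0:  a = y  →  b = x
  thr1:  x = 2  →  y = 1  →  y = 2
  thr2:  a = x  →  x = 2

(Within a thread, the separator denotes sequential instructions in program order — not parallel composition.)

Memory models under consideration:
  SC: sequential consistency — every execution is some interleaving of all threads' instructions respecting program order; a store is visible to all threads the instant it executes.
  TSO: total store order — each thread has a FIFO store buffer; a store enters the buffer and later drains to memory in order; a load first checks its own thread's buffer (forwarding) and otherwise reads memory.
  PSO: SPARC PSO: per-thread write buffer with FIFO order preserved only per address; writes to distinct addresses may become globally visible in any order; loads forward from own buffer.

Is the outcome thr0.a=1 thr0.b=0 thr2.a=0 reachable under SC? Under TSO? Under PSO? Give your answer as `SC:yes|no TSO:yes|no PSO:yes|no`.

outcome vector order: (thr0.a,thr0.b,thr2.a)
SC: 8 outcomes — {000 002 020 022 120 122 220 222}
TSO: 8 outcomes — {000 002 020 022 120 122 220 222}
PSO: 12 outcomes — {000 002 020 022 100 102 120 122 200 202 220 222}
target 100 ∈ {PSO}

SC:no TSO:no PSO:yes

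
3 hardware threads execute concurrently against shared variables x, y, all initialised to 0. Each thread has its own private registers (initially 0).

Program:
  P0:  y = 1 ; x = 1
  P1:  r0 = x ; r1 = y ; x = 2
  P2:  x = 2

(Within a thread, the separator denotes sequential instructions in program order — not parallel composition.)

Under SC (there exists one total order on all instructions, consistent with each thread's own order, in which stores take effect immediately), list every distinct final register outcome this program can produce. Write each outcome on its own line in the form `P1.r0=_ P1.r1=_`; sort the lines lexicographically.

P1.r0=0 P1.r1=0
P1.r0=0 P1.r1=1
P1.r0=1 P1.r1=1
P1.r0=2 P1.r1=0
P1.r0=2 P1.r1=1

outcome vector order: (P1.r0,P1.r1)
|SC outcomes| = 5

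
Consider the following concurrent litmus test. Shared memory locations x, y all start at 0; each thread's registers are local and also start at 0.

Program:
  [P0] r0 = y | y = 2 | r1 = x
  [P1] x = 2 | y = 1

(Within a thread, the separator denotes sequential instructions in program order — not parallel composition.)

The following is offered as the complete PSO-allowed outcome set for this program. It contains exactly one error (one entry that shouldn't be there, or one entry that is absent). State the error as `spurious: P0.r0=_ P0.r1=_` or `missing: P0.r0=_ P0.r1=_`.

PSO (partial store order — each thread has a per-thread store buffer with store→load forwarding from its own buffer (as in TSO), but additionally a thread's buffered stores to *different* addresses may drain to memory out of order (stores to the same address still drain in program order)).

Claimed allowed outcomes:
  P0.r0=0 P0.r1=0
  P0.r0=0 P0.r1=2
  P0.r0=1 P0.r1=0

outcome vector order: (P0.r0,P0.r1)
under PSO → 0/0, 0/2, 1/0, 1/2
PSO∖claimed = {1/2}

missing: P0.r0=1 P0.r1=2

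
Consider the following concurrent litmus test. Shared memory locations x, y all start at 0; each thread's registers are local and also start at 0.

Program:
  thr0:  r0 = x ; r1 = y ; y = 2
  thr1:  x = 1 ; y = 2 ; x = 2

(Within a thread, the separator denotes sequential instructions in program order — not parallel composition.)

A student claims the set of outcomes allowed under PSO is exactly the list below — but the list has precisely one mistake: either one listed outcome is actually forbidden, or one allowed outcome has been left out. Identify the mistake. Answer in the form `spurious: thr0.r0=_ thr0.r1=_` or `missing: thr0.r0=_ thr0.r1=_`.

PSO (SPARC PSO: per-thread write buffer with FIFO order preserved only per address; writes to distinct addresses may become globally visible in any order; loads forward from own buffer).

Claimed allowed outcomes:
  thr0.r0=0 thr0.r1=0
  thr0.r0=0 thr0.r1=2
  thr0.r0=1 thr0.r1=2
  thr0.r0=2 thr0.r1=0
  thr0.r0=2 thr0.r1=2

missing: thr0.r0=1 thr0.r1=0

outcome vector order: (thr0.r0,thr0.r1)
under PSO → <0 0>; <0 2>; <1 0>; <1 2>; <2 0>; <2 2>
PSO∖claimed = {<1 0>}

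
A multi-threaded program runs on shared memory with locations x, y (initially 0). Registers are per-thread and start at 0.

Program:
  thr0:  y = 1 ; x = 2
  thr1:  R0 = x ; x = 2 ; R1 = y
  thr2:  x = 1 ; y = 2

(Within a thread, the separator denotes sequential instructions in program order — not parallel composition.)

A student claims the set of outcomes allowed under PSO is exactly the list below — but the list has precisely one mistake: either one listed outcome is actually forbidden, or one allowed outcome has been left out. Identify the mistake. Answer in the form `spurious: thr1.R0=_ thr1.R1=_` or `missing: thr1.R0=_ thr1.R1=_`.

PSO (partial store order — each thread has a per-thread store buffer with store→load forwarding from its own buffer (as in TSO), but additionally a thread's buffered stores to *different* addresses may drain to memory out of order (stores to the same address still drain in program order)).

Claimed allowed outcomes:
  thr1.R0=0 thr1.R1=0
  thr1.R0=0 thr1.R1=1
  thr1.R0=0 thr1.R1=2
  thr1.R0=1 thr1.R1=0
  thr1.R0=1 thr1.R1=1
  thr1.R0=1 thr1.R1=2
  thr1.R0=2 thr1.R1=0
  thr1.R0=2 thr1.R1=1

outcome vector order: (thr1.R0,thr1.R1)
under PSO → <0 0>; <0 1>; <0 2>; <1 0>; <1 1>; <1 2>; <2 0>; <2 1>; <2 2>
PSO∖claimed = {<2 2>}

missing: thr1.R0=2 thr1.R1=2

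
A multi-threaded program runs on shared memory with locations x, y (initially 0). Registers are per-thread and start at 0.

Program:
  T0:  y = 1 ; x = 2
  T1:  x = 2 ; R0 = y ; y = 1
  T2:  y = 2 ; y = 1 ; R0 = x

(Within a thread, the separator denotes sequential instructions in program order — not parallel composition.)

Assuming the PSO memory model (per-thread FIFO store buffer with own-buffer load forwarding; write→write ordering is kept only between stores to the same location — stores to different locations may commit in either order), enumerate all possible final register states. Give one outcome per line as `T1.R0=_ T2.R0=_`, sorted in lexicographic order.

outcome vector order: (T1.R0,T2.R0)
|PSO outcomes| = 6

T1.R0=0 T2.R0=0
T1.R0=0 T2.R0=2
T1.R0=1 T2.R0=0
T1.R0=1 T2.R0=2
T1.R0=2 T2.R0=0
T1.R0=2 T2.R0=2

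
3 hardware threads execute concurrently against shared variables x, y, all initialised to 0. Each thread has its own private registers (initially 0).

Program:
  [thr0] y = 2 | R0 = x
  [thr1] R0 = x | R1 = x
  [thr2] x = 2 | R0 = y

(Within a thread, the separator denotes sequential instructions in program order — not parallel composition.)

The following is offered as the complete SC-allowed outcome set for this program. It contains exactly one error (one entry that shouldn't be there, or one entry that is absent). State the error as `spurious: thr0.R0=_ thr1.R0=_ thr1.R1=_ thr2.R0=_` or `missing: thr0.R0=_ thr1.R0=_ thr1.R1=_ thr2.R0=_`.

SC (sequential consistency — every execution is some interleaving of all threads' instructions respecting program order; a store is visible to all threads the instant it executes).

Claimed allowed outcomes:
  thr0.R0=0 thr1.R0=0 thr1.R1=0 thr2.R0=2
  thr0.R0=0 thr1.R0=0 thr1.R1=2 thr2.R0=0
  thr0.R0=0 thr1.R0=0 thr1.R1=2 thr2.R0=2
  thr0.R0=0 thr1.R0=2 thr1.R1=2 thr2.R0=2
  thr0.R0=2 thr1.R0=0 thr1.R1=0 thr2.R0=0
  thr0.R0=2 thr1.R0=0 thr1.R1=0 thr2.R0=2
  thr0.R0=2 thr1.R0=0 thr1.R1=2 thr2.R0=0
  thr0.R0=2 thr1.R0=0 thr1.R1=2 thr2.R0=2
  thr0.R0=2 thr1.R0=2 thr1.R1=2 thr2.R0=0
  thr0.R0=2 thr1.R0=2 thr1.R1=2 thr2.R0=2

spurious: thr0.R0=0 thr1.R0=0 thr1.R1=2 thr2.R0=0

outcome vector order: (thr0.R0,thr1.R0,thr1.R1,thr2.R0)
under SC → (0,0,0,2); (0,0,2,2); (0,2,2,2); (2,0,0,0); (2,0,0,2); (2,0,2,0); (2,0,2,2); (2,2,2,0); (2,2,2,2)
claimed∖SC = {(0,0,2,0)}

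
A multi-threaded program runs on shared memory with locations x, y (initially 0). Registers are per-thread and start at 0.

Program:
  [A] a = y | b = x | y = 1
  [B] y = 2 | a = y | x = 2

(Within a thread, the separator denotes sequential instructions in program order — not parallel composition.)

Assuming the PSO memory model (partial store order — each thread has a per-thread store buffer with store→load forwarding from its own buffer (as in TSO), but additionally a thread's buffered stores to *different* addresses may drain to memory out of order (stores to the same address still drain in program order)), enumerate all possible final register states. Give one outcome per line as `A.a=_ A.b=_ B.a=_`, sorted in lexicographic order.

outcome vector order: (A.a,A.b,B.a)
|PSO outcomes| = 6

A.a=0 A.b=0 B.a=1
A.a=0 A.b=0 B.a=2
A.a=0 A.b=2 B.a=2
A.a=2 A.b=0 B.a=1
A.a=2 A.b=0 B.a=2
A.a=2 A.b=2 B.a=2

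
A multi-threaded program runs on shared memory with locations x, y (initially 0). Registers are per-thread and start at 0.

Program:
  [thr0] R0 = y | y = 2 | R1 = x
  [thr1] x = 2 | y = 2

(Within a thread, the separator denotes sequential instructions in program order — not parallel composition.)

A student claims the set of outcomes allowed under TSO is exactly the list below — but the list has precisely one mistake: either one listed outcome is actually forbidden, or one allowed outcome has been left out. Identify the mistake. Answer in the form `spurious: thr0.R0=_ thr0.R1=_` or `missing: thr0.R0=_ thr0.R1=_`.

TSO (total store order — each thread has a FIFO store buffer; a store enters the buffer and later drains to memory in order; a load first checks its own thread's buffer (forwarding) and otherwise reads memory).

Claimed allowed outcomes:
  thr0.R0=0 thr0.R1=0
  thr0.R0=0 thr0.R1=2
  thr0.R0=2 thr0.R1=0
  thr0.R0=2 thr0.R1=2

outcome vector order: (thr0.R0,thr0.R1)
under TSO → <0 0>; <0 2>; <2 2>
claimed∖TSO = {<2 0>}

spurious: thr0.R0=2 thr0.R1=0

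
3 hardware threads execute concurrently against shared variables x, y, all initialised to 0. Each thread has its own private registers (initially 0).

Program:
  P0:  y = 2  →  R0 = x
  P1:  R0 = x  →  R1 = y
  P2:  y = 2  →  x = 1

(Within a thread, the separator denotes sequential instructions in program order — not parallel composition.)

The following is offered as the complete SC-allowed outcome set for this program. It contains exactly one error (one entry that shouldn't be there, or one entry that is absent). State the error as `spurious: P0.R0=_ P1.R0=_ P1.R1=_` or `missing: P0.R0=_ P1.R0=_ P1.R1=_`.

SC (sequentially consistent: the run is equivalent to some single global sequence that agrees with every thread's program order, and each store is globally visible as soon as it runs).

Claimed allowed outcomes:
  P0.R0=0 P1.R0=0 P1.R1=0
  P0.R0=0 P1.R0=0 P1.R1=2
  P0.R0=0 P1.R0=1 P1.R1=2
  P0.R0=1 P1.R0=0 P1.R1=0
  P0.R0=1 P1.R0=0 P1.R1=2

missing: P0.R0=1 P1.R0=1 P1.R1=2

outcome vector order: (P0.R0,P1.R0,P1.R1)
SC: 6 outcomes — {<0 0 0>; <0 0 2>; <0 1 2>; <1 0 0>; <1 0 2>; <1 1 2>}
SC∖claimed = {<1 1 2>}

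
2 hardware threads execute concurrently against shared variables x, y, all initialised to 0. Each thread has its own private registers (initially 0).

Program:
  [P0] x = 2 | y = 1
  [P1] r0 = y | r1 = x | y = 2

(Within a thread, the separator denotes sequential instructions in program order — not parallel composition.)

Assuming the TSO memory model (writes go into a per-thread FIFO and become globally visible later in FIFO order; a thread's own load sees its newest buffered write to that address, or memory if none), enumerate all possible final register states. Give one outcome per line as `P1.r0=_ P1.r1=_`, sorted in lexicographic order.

outcome vector order: (P1.r0,P1.r1)
|TSO outcomes| = 3

P1.r0=0 P1.r1=0
P1.r0=0 P1.r1=2
P1.r0=1 P1.r1=2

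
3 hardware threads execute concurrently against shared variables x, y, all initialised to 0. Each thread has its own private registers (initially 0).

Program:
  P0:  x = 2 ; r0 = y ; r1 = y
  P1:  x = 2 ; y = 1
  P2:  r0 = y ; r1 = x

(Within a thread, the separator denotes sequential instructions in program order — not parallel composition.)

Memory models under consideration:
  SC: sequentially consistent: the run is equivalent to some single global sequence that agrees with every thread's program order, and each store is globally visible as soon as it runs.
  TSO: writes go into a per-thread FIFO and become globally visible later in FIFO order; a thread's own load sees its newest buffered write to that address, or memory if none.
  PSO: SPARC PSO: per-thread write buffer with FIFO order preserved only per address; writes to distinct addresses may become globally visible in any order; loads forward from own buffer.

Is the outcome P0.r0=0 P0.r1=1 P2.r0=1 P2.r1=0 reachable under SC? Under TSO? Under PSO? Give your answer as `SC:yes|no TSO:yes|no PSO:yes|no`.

SC:no TSO:no PSO:yes

outcome vector order: (P0.r0,P0.r1,P2.r0,P2.r1)
SC: 9 outcomes — {0/0/0/0; 0/0/0/2; 0/0/1/2; 0/1/0/0; 0/1/0/2; 0/1/1/2; 1/1/0/0; 1/1/0/2; 1/1/1/2}
TSO: 9 outcomes — {0/0/0/0; 0/0/0/2; 0/0/1/2; 0/1/0/0; 0/1/0/2; 0/1/1/2; 1/1/0/0; 1/1/0/2; 1/1/1/2}
PSO: 12 outcomes — {0/0/0/0; 0/0/0/2; 0/0/1/0; 0/0/1/2; 0/1/0/0; 0/1/0/2; 0/1/1/0; 0/1/1/2; 1/1/0/0; 1/1/0/2; 1/1/1/0; 1/1/1/2}
target 0/1/1/0 ∈ {PSO}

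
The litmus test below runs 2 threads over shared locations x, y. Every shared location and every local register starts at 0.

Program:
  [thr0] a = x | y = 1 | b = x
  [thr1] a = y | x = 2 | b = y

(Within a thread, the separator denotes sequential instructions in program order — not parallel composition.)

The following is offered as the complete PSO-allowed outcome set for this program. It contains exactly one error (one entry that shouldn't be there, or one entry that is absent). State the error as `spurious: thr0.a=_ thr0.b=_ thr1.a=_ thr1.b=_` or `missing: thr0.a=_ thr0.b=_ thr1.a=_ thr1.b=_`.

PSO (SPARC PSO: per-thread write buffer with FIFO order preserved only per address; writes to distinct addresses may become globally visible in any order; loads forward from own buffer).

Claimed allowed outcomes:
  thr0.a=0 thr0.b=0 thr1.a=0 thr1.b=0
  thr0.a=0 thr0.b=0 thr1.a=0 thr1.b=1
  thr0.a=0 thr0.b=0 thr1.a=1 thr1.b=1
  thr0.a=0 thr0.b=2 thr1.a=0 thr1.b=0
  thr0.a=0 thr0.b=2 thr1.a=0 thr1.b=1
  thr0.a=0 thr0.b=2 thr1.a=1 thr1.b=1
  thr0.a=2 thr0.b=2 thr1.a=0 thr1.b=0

missing: thr0.a=2 thr0.b=2 thr1.a=0 thr1.b=1

outcome vector order: (thr0.a,thr0.b,thr1.a,thr1.b)
PSO: 8 outcomes — {0/0/0/0; 0/0/0/1; 0/0/1/1; 0/2/0/0; 0/2/0/1; 0/2/1/1; 2/2/0/0; 2/2/0/1}
PSO∖claimed = {2/2/0/1}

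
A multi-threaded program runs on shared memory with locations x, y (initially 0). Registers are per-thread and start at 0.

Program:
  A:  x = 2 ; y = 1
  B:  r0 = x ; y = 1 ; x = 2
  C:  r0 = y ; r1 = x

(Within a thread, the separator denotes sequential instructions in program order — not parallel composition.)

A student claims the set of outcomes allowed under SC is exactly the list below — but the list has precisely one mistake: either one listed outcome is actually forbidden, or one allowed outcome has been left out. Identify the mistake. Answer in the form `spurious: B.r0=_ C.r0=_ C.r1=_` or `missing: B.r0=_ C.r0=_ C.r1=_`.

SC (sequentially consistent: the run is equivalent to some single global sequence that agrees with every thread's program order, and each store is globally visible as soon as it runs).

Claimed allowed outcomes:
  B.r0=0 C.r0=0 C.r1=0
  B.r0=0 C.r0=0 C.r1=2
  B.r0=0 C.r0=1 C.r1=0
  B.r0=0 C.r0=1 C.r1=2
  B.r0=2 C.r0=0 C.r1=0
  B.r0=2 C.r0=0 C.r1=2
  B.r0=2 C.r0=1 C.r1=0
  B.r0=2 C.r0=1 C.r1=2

outcome vector order: (B.r0,C.r0,C.r1)
SC: 7 outcomes — {<0 0 0>, <0 0 2>, <0 1 0>, <0 1 2>, <2 0 0>, <2 0 2>, <2 1 2>}
claimed∖SC = {<2 1 0>}

spurious: B.r0=2 C.r0=1 C.r1=0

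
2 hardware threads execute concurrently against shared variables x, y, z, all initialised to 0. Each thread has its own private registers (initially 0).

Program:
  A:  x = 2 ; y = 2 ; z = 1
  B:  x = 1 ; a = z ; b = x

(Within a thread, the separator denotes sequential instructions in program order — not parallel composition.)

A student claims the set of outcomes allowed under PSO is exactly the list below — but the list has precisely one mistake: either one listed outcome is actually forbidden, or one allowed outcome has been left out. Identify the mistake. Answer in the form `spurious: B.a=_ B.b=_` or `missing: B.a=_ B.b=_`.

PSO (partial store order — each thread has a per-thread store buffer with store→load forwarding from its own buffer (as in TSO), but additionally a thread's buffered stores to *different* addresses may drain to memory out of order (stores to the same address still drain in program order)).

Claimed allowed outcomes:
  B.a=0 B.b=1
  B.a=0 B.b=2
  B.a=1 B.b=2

missing: B.a=1 B.b=1

outcome vector order: (B.a,B.b)
[PSO] allowed = {(0,1), (0,2), (1,1), (1,2)}
PSO∖claimed = {(1,1)}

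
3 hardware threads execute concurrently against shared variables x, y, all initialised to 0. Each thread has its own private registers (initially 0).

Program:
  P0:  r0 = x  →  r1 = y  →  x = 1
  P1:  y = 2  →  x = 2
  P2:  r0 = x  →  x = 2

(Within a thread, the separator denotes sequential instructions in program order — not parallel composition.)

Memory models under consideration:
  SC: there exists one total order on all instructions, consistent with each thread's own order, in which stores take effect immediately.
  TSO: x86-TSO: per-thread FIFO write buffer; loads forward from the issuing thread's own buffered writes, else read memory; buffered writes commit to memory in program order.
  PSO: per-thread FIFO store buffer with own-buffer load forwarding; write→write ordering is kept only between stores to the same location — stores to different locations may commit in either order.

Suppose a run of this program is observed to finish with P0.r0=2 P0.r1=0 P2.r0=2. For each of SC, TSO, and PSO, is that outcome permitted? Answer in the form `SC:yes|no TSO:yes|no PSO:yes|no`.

outcome vector order: (P0.r0,P0.r1,P2.r0)
SC (10): 0/0/0; 0/0/1; 0/0/2; 0/2/0; 0/2/1; 0/2/2; 2/0/0; 2/2/0; 2/2/1; 2/2/2
TSO (10): 0/0/0; 0/0/1; 0/0/2; 0/2/0; 0/2/1; 0/2/2; 2/0/0; 2/2/0; 2/2/1; 2/2/2
PSO (12): 0/0/0; 0/0/1; 0/0/2; 0/2/0; 0/2/1; 0/2/2; 2/0/0; 2/0/1; 2/0/2; 2/2/0; 2/2/1; 2/2/2
target 2/0/2 ∈ {PSO}

SC:no TSO:no PSO:yes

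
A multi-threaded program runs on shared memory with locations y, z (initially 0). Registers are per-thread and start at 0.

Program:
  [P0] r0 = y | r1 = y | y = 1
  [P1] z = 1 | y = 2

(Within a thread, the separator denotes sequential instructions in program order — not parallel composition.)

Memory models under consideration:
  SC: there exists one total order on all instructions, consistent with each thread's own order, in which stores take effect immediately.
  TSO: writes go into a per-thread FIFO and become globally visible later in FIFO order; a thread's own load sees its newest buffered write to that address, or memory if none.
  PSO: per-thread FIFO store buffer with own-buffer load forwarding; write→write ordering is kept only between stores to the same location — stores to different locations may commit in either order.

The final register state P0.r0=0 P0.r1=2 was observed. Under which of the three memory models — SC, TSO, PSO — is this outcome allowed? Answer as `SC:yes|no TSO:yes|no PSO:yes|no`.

outcome vector order: (P0.r0,P0.r1)
SC: 3 outcomes — {<0 0>; <0 2>; <2 2>}
TSO: 3 outcomes — {<0 0>; <0 2>; <2 2>}
PSO: 3 outcomes — {<0 0>; <0 2>; <2 2>}
target <0 2> ∈ {SC,TSO,PSO}

SC:yes TSO:yes PSO:yes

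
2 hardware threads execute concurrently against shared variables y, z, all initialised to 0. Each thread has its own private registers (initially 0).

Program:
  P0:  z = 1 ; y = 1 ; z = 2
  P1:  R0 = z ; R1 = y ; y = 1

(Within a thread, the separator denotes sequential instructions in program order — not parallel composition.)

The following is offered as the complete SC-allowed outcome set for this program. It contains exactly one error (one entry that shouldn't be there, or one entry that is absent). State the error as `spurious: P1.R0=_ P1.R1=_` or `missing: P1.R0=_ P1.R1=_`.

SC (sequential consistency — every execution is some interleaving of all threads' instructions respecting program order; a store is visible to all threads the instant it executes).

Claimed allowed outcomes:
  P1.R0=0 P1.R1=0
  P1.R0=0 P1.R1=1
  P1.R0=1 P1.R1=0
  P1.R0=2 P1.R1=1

outcome vector order: (P1.R0,P1.R1)
[SC] allowed = {0/0 0/1 1/0 1/1 2/1}
SC∖claimed = {1/1}

missing: P1.R0=1 P1.R1=1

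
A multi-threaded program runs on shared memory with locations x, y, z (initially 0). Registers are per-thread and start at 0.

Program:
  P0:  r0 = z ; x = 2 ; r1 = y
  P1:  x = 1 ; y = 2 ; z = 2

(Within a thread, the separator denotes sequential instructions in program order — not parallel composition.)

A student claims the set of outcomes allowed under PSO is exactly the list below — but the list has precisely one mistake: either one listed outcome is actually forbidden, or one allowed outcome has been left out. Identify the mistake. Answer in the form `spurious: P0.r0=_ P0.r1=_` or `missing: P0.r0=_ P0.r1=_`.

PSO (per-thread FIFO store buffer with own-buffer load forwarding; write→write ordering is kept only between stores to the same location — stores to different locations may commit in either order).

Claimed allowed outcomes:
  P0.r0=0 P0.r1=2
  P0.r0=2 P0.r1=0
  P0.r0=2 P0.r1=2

outcome vector order: (P0.r0,P0.r1)
under PSO → 00, 02, 20, 22
PSO∖claimed = {00}

missing: P0.r0=0 P0.r1=0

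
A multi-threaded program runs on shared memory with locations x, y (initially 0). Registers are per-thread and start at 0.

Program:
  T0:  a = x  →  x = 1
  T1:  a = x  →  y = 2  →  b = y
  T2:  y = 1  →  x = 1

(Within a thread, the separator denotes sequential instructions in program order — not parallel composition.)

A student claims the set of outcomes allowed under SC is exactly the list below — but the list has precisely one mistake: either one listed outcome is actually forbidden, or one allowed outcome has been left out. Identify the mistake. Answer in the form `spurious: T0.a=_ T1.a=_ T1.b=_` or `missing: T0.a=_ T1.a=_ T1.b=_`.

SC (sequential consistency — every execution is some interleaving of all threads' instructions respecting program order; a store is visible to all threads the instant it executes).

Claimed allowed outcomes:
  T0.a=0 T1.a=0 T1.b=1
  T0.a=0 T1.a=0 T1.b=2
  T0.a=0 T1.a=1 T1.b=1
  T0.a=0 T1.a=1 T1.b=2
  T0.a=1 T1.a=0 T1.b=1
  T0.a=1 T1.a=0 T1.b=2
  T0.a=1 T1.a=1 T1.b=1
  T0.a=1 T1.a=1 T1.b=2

spurious: T0.a=1 T1.a=1 T1.b=1

outcome vector order: (T0.a,T1.a,T1.b)
[SC] allowed = {(0,0,1), (0,0,2), (0,1,1), (0,1,2), (1,0,1), (1,0,2), (1,1,2)}
claimed∖SC = {(1,1,1)}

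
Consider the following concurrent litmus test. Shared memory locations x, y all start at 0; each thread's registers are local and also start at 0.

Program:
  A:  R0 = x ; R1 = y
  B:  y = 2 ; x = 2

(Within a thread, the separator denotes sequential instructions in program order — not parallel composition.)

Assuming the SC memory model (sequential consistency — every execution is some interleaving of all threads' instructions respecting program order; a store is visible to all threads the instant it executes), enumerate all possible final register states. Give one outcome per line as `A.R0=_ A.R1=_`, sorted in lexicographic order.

A.R0=0 A.R1=0
A.R0=0 A.R1=2
A.R0=2 A.R1=2

outcome vector order: (A.R0,A.R1)
|SC outcomes| = 3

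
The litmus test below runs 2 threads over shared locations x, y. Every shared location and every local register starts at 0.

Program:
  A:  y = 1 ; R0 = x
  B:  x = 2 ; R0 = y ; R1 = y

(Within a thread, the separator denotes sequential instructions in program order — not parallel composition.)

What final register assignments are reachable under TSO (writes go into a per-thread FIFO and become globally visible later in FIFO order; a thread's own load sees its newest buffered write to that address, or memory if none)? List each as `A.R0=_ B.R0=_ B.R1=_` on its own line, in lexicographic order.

outcome vector order: (A.R0,B.R0,B.R1)
|TSO outcomes| = 6

A.R0=0 B.R0=0 B.R1=0
A.R0=0 B.R0=0 B.R1=1
A.R0=0 B.R0=1 B.R1=1
A.R0=2 B.R0=0 B.R1=0
A.R0=2 B.R0=0 B.R1=1
A.R0=2 B.R0=1 B.R1=1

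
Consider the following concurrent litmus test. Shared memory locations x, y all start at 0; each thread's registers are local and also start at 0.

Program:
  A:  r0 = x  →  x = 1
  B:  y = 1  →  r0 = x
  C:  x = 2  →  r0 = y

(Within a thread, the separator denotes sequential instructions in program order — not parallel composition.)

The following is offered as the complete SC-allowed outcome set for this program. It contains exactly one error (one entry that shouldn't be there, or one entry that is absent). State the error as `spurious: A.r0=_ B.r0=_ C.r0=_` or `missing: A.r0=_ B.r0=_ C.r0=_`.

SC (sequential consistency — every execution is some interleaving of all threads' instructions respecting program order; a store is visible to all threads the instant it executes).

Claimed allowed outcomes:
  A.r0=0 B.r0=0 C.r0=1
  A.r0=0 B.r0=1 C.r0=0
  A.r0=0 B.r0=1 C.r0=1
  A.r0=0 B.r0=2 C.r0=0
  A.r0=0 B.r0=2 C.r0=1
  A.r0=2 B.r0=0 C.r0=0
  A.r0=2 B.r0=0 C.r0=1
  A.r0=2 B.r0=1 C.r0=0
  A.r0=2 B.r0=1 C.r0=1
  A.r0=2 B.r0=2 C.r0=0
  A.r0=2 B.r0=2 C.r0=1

spurious: A.r0=2 B.r0=0 C.r0=0

outcome vector order: (A.r0,B.r0,C.r0)
SC: 10 outcomes — {0/0/1; 0/1/0; 0/1/1; 0/2/0; 0/2/1; 2/0/1; 2/1/0; 2/1/1; 2/2/0; 2/2/1}
claimed∖SC = {2/0/0}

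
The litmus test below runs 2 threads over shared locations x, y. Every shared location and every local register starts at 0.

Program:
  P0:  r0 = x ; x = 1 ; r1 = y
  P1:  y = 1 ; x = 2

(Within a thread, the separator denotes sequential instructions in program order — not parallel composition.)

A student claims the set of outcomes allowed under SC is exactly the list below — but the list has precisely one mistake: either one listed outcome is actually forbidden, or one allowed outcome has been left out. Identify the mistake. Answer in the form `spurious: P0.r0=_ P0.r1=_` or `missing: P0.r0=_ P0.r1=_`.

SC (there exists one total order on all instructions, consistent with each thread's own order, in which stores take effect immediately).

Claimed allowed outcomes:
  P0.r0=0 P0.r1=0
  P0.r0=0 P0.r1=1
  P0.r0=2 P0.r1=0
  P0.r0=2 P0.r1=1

spurious: P0.r0=2 P0.r1=0

outcome vector order: (P0.r0,P0.r1)
under SC → <0 0>; <0 1>; <2 1>
claimed∖SC = {<2 0>}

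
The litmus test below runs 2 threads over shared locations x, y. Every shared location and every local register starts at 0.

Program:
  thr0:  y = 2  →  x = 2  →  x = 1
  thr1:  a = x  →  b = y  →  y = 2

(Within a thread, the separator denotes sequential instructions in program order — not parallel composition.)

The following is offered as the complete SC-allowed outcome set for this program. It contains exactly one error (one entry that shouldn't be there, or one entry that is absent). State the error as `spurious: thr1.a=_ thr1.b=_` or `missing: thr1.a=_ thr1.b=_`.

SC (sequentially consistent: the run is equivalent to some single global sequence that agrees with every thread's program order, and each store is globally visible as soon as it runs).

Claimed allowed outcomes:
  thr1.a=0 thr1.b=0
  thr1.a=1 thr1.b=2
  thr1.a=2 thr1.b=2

missing: thr1.a=0 thr1.b=2

outcome vector order: (thr1.a,thr1.b)
[SC] allowed = {0/0, 0/2, 1/2, 2/2}
SC∖claimed = {0/2}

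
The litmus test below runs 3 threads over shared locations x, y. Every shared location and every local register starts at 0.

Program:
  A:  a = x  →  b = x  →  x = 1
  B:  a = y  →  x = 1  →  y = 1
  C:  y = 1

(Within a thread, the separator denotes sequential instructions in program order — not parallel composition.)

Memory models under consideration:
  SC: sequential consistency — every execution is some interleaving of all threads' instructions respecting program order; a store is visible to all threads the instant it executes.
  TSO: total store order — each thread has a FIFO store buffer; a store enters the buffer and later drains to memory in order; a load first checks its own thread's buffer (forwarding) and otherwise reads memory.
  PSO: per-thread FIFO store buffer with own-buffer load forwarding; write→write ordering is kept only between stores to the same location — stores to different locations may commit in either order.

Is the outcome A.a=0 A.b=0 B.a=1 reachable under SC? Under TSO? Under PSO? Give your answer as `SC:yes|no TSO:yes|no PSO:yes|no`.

SC:yes TSO:yes PSO:yes

outcome vector order: (A.a,A.b,B.a)
[SC] allowed = {000; 001; 010; 011; 110; 111}
[TSO] allowed = {000; 001; 010; 011; 110; 111}
[PSO] allowed = {000; 001; 010; 011; 110; 111}
target 001 ∈ {SC,TSO,PSO}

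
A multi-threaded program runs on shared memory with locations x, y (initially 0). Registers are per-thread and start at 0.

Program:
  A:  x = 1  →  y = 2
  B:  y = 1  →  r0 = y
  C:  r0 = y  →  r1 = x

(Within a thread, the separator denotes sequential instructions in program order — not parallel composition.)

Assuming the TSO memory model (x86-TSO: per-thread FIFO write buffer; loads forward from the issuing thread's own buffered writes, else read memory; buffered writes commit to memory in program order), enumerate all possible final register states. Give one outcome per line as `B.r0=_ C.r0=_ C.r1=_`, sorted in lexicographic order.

outcome vector order: (B.r0,C.r0,C.r1)
|TSO outcomes| = 10

B.r0=1 C.r0=0 C.r1=0
B.r0=1 C.r0=0 C.r1=1
B.r0=1 C.r0=1 C.r1=0
B.r0=1 C.r0=1 C.r1=1
B.r0=1 C.r0=2 C.r1=1
B.r0=2 C.r0=0 C.r1=0
B.r0=2 C.r0=0 C.r1=1
B.r0=2 C.r0=1 C.r1=0
B.r0=2 C.r0=1 C.r1=1
B.r0=2 C.r0=2 C.r1=1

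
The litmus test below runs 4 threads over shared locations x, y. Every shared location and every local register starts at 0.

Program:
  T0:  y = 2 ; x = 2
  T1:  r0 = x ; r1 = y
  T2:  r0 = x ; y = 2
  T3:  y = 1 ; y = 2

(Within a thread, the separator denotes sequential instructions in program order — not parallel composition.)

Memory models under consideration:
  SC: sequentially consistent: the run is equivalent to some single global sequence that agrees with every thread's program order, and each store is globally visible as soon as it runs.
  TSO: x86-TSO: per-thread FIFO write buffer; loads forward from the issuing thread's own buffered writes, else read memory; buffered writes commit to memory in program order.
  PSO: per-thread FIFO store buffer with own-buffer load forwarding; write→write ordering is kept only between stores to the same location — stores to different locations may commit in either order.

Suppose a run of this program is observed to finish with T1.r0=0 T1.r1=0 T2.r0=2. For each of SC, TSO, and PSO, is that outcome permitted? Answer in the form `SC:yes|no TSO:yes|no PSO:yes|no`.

SC:yes TSO:yes PSO:yes

outcome vector order: (T1.r0,T1.r1,T2.r0)
SC: 10 outcomes — {<0 0 0> <0 0 2> <0 1 0> <0 1 2> <0 2 0> <0 2 2> <2 1 0> <2 1 2> <2 2 0> <2 2 2>}
TSO: 10 outcomes — {<0 0 0> <0 0 2> <0 1 0> <0 1 2> <0 2 0> <0 2 2> <2 1 0> <2 1 2> <2 2 0> <2 2 2>}
PSO: 12 outcomes — {<0 0 0> <0 0 2> <0 1 0> <0 1 2> <0 2 0> <0 2 2> <2 0 0> <2 0 2> <2 1 0> <2 1 2> <2 2 0> <2 2 2>}
target <0 0 2> ∈ {SC,TSO,PSO}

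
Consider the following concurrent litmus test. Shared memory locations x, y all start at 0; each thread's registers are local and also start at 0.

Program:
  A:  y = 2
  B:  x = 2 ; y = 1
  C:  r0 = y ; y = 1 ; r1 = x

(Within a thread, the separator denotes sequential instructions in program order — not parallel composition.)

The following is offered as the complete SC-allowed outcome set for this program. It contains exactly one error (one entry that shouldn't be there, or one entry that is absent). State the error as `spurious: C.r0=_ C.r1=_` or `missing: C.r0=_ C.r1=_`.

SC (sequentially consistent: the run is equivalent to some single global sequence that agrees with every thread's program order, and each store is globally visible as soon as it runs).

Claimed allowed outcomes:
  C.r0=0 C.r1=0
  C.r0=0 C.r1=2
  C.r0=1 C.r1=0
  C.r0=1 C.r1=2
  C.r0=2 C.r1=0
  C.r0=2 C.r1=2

spurious: C.r0=1 C.r1=0

outcome vector order: (C.r0,C.r1)
SC: 5 outcomes — {0/0, 0/2, 1/2, 2/0, 2/2}
claimed∖SC = {1/0}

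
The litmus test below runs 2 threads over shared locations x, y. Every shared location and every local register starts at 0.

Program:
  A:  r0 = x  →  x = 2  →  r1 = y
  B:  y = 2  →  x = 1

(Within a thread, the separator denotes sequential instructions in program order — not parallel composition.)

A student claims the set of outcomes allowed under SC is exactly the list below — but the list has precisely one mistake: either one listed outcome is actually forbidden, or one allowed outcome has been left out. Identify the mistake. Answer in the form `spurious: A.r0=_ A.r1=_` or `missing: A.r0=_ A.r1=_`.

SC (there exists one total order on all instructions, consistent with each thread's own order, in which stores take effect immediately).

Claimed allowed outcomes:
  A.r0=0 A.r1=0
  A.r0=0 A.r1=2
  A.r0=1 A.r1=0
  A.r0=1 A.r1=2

spurious: A.r0=1 A.r1=0

outcome vector order: (A.r0,A.r1)
SC: 3 outcomes — {<0 0>, <0 2>, <1 2>}
claimed∖SC = {<1 0>}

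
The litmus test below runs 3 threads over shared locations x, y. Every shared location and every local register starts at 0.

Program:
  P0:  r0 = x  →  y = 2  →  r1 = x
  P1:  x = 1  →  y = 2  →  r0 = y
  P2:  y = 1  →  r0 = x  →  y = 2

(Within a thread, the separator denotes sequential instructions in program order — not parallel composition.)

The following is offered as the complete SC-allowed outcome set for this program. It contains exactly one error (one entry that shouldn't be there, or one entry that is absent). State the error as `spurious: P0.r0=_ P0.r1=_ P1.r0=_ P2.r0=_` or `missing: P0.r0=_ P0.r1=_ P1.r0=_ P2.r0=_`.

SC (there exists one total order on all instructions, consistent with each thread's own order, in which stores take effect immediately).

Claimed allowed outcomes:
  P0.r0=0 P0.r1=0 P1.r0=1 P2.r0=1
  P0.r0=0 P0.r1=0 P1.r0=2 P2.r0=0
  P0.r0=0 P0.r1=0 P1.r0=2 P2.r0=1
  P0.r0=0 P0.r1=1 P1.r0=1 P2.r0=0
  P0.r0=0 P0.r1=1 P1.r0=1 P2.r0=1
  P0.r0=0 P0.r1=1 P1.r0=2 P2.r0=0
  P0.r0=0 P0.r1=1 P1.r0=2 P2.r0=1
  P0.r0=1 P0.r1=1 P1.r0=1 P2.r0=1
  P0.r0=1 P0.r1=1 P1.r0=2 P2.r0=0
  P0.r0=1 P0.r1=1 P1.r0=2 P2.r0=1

spurious: P0.r0=0 P0.r1=1 P1.r0=1 P2.r0=0

outcome vector order: (P0.r0,P0.r1,P1.r0,P2.r0)
SC (9): (0,0,1,1) (0,0,2,0) (0,0,2,1) (0,1,1,1) (0,1,2,0) (0,1,2,1) (1,1,1,1) (1,1,2,0) (1,1,2,1)
claimed∖SC = {(0,1,1,0)}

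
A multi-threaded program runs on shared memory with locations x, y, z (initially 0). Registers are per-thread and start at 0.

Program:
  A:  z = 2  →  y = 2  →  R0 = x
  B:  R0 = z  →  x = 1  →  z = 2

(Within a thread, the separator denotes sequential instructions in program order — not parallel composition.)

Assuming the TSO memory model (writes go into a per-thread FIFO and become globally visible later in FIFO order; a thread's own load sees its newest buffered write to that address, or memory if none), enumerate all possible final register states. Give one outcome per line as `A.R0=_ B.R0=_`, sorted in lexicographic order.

outcome vector order: (A.R0,B.R0)
|TSO outcomes| = 4

A.R0=0 B.R0=0
A.R0=0 B.R0=2
A.R0=1 B.R0=0
A.R0=1 B.R0=2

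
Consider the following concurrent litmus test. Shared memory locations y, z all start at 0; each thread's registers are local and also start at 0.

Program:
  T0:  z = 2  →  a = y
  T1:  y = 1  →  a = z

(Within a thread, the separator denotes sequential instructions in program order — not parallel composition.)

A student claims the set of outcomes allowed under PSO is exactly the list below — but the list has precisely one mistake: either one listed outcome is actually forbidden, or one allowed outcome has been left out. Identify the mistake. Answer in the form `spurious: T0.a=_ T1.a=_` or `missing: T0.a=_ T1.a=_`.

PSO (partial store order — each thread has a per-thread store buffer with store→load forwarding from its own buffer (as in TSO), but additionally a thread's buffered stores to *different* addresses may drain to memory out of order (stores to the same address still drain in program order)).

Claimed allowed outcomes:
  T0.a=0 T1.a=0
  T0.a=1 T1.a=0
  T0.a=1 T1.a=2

missing: T0.a=0 T1.a=2

outcome vector order: (T0.a,T1.a)
PSO: 4 outcomes — {<0 0>; <0 2>; <1 0>; <1 2>}
PSO∖claimed = {<0 2>}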